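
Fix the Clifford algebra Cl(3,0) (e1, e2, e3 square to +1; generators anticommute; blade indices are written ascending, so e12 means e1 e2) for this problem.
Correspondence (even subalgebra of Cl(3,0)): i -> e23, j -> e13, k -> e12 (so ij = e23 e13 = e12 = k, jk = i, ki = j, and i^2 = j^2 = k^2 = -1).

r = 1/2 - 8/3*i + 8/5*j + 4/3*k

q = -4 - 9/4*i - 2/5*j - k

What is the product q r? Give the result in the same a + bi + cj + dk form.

In blades: q = -4 - e12 - 2/5*e13 - 9/4*e23, r = 1/2 + 4/3*e12 + 8/5*e13 - 8/3*e23.
Distribute q over r term by term (generator squares from the signature, products reordered to ascending indices): (-4)*r = -2 - 16/3*e12 - 32/5*e13 + 32/3*e23; (-e12)*r = 4/3 - 1/2*e12 + 8/3*e13 + 8/5*e23; (-2/5*e13)*r = 16/25 - 16/15*e12 - 1/5*e13 - 8/15*e23; (-9/4*e23)*r = -6 - 18/5*e12 + 3*e13 - 9/8*e23.
Sum: -452/75 - 21/2*e12 - 14/15*e13 + 1273/120*e23; translating back through the correspondence:
Answer: -452/75 + 1273/120*i - 14/15*j - 21/2*k


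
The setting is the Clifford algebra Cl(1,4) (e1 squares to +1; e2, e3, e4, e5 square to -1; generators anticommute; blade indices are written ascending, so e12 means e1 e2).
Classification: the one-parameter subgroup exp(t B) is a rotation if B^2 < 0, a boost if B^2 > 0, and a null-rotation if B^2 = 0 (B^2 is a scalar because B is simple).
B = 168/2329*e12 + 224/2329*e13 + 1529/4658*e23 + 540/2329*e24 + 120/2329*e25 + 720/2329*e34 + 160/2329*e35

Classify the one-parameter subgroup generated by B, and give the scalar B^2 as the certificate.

B^2 term by term: the squares give (168/2329)^2*(e12)^2 + (224/2329)^2*(e13)^2 + (1529/4658)^2*(e23)^2 + (540/2329)^2*(e24)^2 + (120/2329)^2*(e25)^2 + (720/2329)^2*(e34)^2 + (160/2329)^2*(e35)^2 = 28224/5424241*(+1) + 50176/5424241*(+1) + 2337841/21696964*(-1) + 291600/5424241*(-1) + 14400/5424241*(-1) + 518400/5424241*(-1) + 25600/5424241*(-1) = -1/4 (each basis 2-blade squares to minus the product of its generators' squares); cross terms between blades sharing an index anticommute and cancel; the commuting (index-disjoint) pairs give grade-4 terms 2*c*c'*(blade product), which cancel blade by blade — e1234: 241920/5424241 - 241920/5424241 = 0; e1235: 53760/5424241 - 53760/5424241 = 0; e2345: -172800/5424241 + 172800/5424241 = 0 — confirming B is simple. So B^2 = -1/4.
Answer: rotation, certificate B^2 = -1/4. Why this suffices: the scalar -1/4 survives any versor conjugation, so its sign alone determines the class however B is presented.


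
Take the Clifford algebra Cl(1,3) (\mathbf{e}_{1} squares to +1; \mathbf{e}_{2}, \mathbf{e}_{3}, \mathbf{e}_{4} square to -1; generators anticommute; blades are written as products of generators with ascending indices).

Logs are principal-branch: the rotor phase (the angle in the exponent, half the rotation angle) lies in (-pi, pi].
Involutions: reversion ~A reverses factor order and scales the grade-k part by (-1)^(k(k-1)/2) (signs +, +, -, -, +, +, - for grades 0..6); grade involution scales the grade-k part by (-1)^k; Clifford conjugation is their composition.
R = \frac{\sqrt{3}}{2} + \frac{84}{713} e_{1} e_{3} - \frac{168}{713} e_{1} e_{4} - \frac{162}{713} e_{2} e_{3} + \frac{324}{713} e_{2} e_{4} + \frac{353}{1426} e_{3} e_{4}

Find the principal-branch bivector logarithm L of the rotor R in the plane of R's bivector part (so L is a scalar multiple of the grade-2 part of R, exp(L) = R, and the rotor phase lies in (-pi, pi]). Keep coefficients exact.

The scalar part of R is \frac{\sqrt{3}}{2}, which pins the rotor phase on the principal branch; dividing the bivector part by the sine of that phase recovers the unit plane, and L is the phase times that plane.
Concretely: cos(phase) = \frac{\sqrt{3}}{2} gives phase = ±\frac{\pi}{6}, and since phase/sin(phase) is even the sign is immaterial: L = (phase/sin(phase)) * <R>_2 = (\frac{\pi}{3}) * <R>_2.
Answer: \frac{28 \pi}{713} e_{1} e_{3} - \frac{56 \pi}{713} e_{1} e_{4} - \frac{54 \pi}{713} e_{2} e_{3} + \frac{108 \pi}{713} e_{2} e_{4} + \frac{353 \pi}{4278} e_{3} e_{4}


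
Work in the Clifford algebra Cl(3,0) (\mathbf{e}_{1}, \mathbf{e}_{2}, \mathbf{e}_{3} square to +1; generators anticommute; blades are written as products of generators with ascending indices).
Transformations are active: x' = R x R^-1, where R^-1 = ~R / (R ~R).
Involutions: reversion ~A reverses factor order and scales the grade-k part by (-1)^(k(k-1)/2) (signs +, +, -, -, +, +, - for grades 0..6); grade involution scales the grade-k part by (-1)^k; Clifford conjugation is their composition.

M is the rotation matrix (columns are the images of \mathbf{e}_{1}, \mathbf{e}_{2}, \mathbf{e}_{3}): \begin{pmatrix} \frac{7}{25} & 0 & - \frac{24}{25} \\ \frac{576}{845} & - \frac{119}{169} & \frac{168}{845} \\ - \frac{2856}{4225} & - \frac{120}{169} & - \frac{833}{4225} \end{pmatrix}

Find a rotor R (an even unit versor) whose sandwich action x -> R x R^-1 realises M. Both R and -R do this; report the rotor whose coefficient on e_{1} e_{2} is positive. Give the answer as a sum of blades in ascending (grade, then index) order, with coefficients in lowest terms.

Method: write R = a + b12*e_{1} e_{2} + b13*e_{1} e_{3} + b23*e_{2} e_{3} with a^2 + b12^2 + b13^2 + b23^2 = 1 (so R^-1 = ~R). Expanding the columns R e_j ~R gives tr M = 4a^2 - 1 and, from the antisymmetric part, M21 - M12 = -4a*b12, M13 - M31 = 4a*b13, M32 - M23 = -4a*b23.
Here tr M = -\frac{105}{169}, so a^2 = (1 + tr M)/4 = \frac{16}{169} and a = ±\frac{4}{13}. Taking a = \frac{4}{13}: M21 - M12 = \frac{576}{845}, M13 - M31 = -\frac{48}{169}, M32 - M23 = -\frac{768}{845}, giving b12 = -\frac{36}{65}, b13 = -\frac{3}{13}, b23 = \frac{48}{65}, i.e. R = \frac{4}{13} - \frac{36}{65} e_{1} e_{2} - \frac{3}{13} e_{1} e_{3} + \frac{48}{65} e_{2} e_{3}.
Its e_{1} e_{2} coefficient is negative, so report the other preimage -R.
Answer: -\frac{4}{13} + \frac{36}{65} e_{1} e_{2} + \frac{3}{13} e_{1} e_{3} - \frac{48}{65} e_{2} e_{3}. Why the constraint matters: R and -R act identically through the sandwich — M has trace -\frac{105}{169} either way — so only the sign condition on e_{1} e_{2} picks one of the two preimages.


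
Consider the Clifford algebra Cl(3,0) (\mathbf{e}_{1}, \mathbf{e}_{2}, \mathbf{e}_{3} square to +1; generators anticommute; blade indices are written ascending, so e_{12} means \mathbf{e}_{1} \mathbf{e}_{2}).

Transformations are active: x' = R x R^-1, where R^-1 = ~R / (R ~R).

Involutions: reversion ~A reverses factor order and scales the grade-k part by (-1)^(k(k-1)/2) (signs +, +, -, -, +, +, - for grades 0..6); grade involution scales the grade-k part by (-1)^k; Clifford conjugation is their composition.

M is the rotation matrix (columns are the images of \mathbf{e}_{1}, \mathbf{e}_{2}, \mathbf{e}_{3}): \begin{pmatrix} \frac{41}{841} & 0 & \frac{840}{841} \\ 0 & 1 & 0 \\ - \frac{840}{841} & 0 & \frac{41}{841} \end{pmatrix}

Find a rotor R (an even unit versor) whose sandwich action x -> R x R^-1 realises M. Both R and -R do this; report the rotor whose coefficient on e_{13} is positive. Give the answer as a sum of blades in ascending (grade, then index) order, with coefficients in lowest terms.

Method: write R = a + b12*e_{12} + b13*e_{13} + b23*e_{23} with a^2 + b12^2 + b13^2 + b23^2 = 1 (so R^-1 = ~R). Expanding the columns R e_j ~R gives tr M = 4a^2 - 1 and, from the antisymmetric part, M21 - M12 = -4a*b12, M13 - M31 = 4a*b13, M32 - M23 = -4a*b23.
Here tr M = \frac{923}{841}, so a^2 = (1 + tr M)/4 = \frac{441}{841} and a = ±\frac{21}{29}. Taking a = \frac{21}{29}: M21 - M12 = 0, M13 - M31 = \frac{1680}{841}, M32 - M23 = 0, giving b12 = 0, b13 = \frac{20}{29}, b23 = 0, i.e. R = \frac{21}{29} + \frac{20}{29} e_{13}.
Its e_{13} coefficient is already positive.
Answer: \frac{21}{29} + \frac{20}{29} e_{13}. Note: both R and -R realise this M (trace \frac{923}{841}); the covering map identifies them, and the e_{13}-coefficient sign is the tie-breaker.


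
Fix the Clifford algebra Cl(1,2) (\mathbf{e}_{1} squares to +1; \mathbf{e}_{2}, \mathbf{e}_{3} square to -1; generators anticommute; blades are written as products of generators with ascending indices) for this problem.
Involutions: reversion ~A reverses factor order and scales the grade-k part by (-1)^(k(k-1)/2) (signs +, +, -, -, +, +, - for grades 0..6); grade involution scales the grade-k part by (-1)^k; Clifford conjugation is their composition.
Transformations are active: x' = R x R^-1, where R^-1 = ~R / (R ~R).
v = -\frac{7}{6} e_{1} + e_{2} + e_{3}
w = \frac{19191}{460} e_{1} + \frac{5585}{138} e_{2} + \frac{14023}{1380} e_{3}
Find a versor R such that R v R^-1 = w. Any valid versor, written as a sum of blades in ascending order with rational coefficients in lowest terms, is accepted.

Take R = v + w = \frac{55963}{1380} e_{1} + \frac{5723}{138} e_{2} + \frac{15403}{1380} e_{3}. Because q(v) = q(w) = -\frac{23}{36}, conjugation by R sends v exactly to w.
Answer: \frac{55963}{1380} e_{1} + \frac{5723}{138} e_{2} + \frac{15403}{1380} e_{3}


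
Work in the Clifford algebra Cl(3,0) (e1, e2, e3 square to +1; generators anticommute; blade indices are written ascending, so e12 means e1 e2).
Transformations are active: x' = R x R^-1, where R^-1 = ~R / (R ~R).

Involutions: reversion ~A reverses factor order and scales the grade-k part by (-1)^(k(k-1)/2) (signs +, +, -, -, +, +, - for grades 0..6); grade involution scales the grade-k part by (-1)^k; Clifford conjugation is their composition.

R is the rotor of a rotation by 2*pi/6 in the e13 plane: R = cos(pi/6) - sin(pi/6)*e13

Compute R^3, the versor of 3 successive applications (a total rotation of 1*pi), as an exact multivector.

Because a rotor carries half the rotation angle, composing 3 copies of this e13-plane rotor multiplies the phase: 3*(pi/6) = pi/2, hence R^3 = cos(pi/2) - sin(pi/2)*e13.
cos(pi/2) = 0 and sin(pi/2) = 1, so R^3 = -e13. The net rotation is 1*pi; the rotor keeps the half-angle phase exactly.
Answer: -e13


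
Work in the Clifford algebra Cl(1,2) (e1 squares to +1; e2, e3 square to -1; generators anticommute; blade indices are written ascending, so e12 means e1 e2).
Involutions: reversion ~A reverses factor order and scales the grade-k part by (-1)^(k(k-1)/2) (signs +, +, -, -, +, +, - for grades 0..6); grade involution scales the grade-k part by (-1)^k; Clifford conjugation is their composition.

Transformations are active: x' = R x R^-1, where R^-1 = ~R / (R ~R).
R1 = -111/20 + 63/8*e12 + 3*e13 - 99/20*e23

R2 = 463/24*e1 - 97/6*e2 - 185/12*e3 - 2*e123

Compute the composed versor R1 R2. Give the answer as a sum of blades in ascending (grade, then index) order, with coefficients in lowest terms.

Distribute over the terms of R1 (each basis-blade product reordered to ascending indices, repeated generators contracted through their squares):
(-111/20) R2 = -17131/160*e1 + 3589/40*e2 + 1369/16*e3 + 111/10*e123
(63/8*e12) R2 = 2037/16*e1 - 9723/64*e2 - 63/4*e3 - 3885/32*e123
(3*e13) R2 = 185/4*e1 + 6*e2 - 463/8*e3 + 97/2*e123
(-99/20*e23) R2 = -99/10*e1 - 1221/16*e2 + 3201/40*e3 - 15279/160*e123
Summing the partial products and collecting blades:
Answer: 1811/32*e1 - 42403/320*e2 + 7357/80*e3 - 1573/10*e123


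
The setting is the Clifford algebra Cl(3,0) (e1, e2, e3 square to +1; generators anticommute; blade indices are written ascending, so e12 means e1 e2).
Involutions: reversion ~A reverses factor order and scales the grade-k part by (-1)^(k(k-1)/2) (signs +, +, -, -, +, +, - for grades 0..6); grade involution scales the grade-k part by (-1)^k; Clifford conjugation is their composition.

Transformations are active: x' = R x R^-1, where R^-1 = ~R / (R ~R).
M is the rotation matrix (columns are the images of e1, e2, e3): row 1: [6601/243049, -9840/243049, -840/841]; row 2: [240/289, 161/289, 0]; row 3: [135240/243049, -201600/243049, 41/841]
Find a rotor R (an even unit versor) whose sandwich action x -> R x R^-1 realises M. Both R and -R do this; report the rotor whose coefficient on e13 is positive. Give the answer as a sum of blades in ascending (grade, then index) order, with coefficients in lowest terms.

Method: write R = a + b12*e12 + b13*e13 + b23*e23 with a^2 + b12^2 + b13^2 + b23^2 = 1 (so R^-1 = ~R). Expanding the columns R e_j ~R gives tr M = 4a^2 - 1 and, from the antisymmetric part, M21 - M12 = -4a*b12, M13 - M31 = 4a*b13, M32 - M23 = -4a*b23.
Here tr M = 153851/243049, so a^2 = (1 + tr M)/4 = 99225/243049 and a = ±315/493. Taking a = 315/493: M21 - M12 = 211680/243049, M13 - M31 = -378000/243049, M32 - M23 = -201600/243049, giving b12 = -168/493, b13 = -300/493, b23 = 160/493, i.e. R = 315/493 - 168/493*e12 - 300/493*e13 + 160/493*e23.
Its e13 coefficient is negative, so report the other preimage -R.
Answer: -315/493 + 168/493*e12 + 300/493*e13 - 160/493*e23. Key observation: the double cover Spin(3) -> SO(3) sends R and -R to the same matrix (trace 153851/243049 here), so the stated sign of the e13 coefficient is what selects one sheet.


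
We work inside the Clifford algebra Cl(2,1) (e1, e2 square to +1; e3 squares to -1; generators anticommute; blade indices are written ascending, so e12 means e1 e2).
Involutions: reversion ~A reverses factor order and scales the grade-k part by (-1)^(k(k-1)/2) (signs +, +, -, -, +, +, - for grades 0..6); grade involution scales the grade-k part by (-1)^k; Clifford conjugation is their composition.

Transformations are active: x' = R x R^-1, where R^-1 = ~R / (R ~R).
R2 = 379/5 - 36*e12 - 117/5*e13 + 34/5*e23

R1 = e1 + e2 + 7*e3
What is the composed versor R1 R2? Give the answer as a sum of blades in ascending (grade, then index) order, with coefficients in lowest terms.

Distribute over the terms of R1 (each basis-blade product reordered to ascending indices, repeated generators contracted through their squares):
(e1) R2 = 379/5*e1 - 36*e2 - 117/5*e3 + 34/5*e123
(e2) R2 = 36*e1 + 379/5*e2 + 34/5*e3 + 117/5*e123
(7*e3) R2 = -819/5*e1 + 238/5*e2 + 2653/5*e3 - 252*e123
Summing the partial products and collecting blades:
Answer: -52*e1 + 437/5*e2 + 514*e3 - 1109/5*e123


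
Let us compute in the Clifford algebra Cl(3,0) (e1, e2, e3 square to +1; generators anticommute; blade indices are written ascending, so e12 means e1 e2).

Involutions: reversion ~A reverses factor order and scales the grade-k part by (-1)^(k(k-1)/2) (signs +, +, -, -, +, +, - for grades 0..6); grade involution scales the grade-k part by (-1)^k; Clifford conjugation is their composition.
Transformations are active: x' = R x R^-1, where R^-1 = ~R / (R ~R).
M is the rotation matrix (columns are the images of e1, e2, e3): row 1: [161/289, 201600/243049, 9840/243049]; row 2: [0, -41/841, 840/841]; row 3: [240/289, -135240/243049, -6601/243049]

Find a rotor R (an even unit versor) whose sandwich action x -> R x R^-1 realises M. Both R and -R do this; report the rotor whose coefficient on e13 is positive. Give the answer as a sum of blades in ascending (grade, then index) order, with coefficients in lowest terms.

Method: write R = a + b12*e12 + b13*e13 + b23*e23 with a^2 + b12^2 + b13^2 + b23^2 = 1 (so R^-1 = ~R). Expanding the columns R e_j ~R gives tr M = 4a^2 - 1 and, from the antisymmetric part, M21 - M12 = -4a*b12, M13 - M31 = 4a*b13, M32 - M23 = -4a*b23.
Here tr M = 116951/243049, so a^2 = (1 + tr M)/4 = 90000/243049 and a = ±300/493. Taking a = 300/493: M21 - M12 = -201600/243049, M13 - M31 = -192000/243049, M32 - M23 = -378000/243049, giving b12 = 168/493, b13 = -160/493, b23 = 315/493, i.e. R = 300/493 + 168/493*e12 - 160/493*e13 + 315/493*e23.
Its e13 coefficient is negative, so report the other preimage -R.
Answer: -300/493 - 168/493*e12 + 160/493*e13 - 315/493*e23. Uniqueness: Spin(3) -> SO(3) maps R and -R to the same rotation of trace 116951/243049; fixing the sign of the e13 coefficient removes the ambiguity.


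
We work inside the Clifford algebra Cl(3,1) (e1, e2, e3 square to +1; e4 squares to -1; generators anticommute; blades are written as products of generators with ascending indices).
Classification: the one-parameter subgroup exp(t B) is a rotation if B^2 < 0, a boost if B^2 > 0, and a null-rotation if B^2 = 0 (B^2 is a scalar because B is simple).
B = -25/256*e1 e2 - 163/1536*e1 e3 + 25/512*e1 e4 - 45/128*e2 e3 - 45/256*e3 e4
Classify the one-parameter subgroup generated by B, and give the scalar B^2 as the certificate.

B^2 term by term: the squares give (-25/256)^2*(e1 e2)^2 + (-163/1536)^2*(e1 e3)^2 + (25/512)^2*(e1 e4)^2 + (-45/128)^2*(e2 e3)^2 + (-45/256)^2*(e3 e4)^2 = 625/65536*(-1) + 26569/2359296*(-1) + 625/262144*(+1) + 2025/16384*(-1) + 2025/65536*(+1) = -1/9 (each basis 2-blade squares to minus the product of its generators' squares); cross terms between blades sharing an index anticommute and cancel; the commuting (index-disjoint) pairs give grade-4 terms 2*c*c'*(blade product), which cancel blade by blade — e1 e2 e3 e4: 1125/32768 - 1125/32768 = 0 — confirming B is simple. So B^2 = -1/9.
Answer: rotation, certificate B^2 = -1/9. One invariant decides it: the square -1/9 survives every conjugation, and its sign is exactly the classification.


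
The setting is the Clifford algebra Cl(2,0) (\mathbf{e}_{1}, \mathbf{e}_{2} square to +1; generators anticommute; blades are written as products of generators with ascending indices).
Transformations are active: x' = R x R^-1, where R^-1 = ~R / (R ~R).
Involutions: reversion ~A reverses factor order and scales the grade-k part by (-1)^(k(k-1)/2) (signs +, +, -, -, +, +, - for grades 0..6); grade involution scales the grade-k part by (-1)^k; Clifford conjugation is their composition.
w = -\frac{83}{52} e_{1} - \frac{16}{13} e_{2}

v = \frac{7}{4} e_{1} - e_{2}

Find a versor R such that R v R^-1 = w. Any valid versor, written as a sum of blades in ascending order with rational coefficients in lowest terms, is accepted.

Reasoning: v^2 = w^2 = \frac{65}{16} since conjugation preserves the quadratic form; R = v + w = \frac{2}{13} e_{1} - \frac{29}{13} e_{2} is then valid when invertible, keeping its own part and reversing (v - w)/2.
Answer: \frac{2}{13} e_{1} - \frac{29}{13} e_{2}


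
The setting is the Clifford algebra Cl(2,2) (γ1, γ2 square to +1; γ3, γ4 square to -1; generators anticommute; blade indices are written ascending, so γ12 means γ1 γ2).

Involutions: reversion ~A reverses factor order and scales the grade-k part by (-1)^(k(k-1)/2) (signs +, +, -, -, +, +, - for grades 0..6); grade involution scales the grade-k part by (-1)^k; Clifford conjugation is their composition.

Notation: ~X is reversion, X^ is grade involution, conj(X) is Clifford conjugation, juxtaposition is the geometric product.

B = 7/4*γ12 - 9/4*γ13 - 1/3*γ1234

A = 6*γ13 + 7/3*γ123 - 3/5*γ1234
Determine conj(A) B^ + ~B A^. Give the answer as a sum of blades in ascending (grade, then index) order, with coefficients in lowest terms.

first term: 137/10 + 21/4*γ2 - 49/12*γ3 - 7/9*γ4 - 21/2*γ23 - 67/20*γ24 + 21/20*γ34
second term: 137/10 + 21/4*γ2 - 49/12*γ3 - 7/9*γ4 + 21/2*γ23 + 67/20*γ24 - 21/20*γ34
Answer: 137/5 + 21/2*γ2 - 49/6*γ3 - 14/9*γ4


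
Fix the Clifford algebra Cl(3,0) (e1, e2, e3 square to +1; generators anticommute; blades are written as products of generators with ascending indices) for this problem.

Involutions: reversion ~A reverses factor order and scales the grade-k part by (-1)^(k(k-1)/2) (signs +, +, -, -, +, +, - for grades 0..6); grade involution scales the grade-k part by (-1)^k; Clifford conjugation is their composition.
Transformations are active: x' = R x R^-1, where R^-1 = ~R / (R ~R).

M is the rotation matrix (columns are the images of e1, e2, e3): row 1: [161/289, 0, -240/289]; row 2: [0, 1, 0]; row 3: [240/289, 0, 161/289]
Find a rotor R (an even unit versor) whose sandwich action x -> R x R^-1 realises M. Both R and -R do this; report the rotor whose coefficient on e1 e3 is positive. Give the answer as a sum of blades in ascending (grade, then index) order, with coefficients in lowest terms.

Method: write R = a + b12*e1 e2 + b13*e1 e3 + b23*e2 e3 with a^2 + b12^2 + b13^2 + b23^2 = 1 (so R^-1 = ~R). Expanding the columns R e_j ~R gives tr M = 4a^2 - 1 and, from the antisymmetric part, M21 - M12 = -4a*b12, M13 - M31 = 4a*b13, M32 - M23 = -4a*b23.
Here tr M = 611/289, so a^2 = (1 + tr M)/4 = 225/289 and a = ±15/17. Taking a = 15/17: M21 - M12 = 0, M13 - M31 = -480/289, M32 - M23 = 0, giving b12 = 0, b13 = -8/17, b23 = 0, i.e. R = 15/17 - 8/17*e1 e3.
Its e1 e3 coefficient is negative, so report the other preimage -R.
Answer: -15/17 + 8/17*e1 e3. Why the constraint matters: R and -R act identically through the sandwich — M has trace 611/289 either way — so only the sign condition on e1 e3 picks one of the two preimages.


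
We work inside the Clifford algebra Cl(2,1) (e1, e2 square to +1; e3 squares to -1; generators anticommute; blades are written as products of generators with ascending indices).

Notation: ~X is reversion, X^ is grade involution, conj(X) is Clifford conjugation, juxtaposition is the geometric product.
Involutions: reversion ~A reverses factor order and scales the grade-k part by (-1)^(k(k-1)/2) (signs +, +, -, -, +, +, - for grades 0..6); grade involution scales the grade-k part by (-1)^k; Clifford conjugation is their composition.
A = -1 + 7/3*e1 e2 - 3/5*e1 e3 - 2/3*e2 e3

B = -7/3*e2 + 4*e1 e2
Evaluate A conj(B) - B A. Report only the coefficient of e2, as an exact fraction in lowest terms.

first term: 28/3 + 49/9*e1 - 7/3*e2 + 14/9*e3 + 4*e1 e2 - 8/3*e1 e3 + 12/5*e2 e3 + 7/5*e1 e2 e3
second term: -28/3 + 49/9*e1 + 7/3*e2 + 14/9*e3 - 4*e1 e2 - 8/3*e1 e3 + 12/5*e2 e3 - 7/5*e1 e2 e3
Answer: -14/3


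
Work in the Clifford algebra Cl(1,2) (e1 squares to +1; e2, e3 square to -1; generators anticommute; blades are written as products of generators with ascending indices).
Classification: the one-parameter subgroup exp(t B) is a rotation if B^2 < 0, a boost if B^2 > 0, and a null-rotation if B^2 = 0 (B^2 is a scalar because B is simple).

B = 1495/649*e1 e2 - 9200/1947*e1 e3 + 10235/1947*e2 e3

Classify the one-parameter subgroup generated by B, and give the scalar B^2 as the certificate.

B^2 term by term: the squares give (1495/649)^2*(e1 e2)^2 + (-9200/1947)^2*(e1 e3)^2 + (10235/1947)^2*(e2 e3)^2 = 2235025/421201*(+1) + 84640000/3790809*(+1) + 104755225/3790809*(-1) = 0 (each basis 2-blade squares to minus the product of its generators' squares); cross terms between blades sharing an index anticommute and cancel. So B^2 = 0.
Answer: null-rotation, certificate B^2 = 0. The scalar 0 is the complete invariant here: its sign names the subgroup type.


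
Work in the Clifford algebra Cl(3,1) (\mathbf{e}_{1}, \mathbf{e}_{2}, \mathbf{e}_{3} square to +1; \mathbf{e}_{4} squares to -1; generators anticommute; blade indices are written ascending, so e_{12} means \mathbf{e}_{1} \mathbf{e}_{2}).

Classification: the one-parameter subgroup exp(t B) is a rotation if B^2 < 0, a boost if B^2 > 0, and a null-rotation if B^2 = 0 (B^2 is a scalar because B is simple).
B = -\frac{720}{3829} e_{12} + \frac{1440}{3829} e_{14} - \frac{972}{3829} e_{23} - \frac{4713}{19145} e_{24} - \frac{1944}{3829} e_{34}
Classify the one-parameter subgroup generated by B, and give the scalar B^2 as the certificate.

B^2 term by term: the squares give (-\frac{720}{3829})^2*(e_{12})^2 + (\frac{1440}{3829})^2*(e_{14})^2 + (-\frac{972}{3829})^2*(e_{23})^2 + (-\frac{4713}{19145})^2*(e_{24})^2 + (-\frac{1944}{3829})^2*(e_{34})^2 = \frac{518400}{14661241}*(-1) + \frac{2073600}{14661241}*(+1) + \frac{944784}{14661241}*(-1) + \frac{22212369}{366531025}*(+1) + \frac{3779136}{14661241}*(+1) = \frac{9}{25} (each basis 2-blade squares to minus the product of its generators' squares); cross terms between blades sharing an index anticommute and cancel; the commuting (index-disjoint) pairs give grade-4 terms 2*c*c'*(blade product), which cancel blade by blade — e_{1234}: \frac{2799360}{14661241} - \frac{2799360}{14661241} = 0 — confirming B is simple. So B^2 = \frac{9}{25}.
Answer: boost, certificate B^2 = \frac{9}{25}. The class reads off the invariant scalar \frac{9}{25} directly.


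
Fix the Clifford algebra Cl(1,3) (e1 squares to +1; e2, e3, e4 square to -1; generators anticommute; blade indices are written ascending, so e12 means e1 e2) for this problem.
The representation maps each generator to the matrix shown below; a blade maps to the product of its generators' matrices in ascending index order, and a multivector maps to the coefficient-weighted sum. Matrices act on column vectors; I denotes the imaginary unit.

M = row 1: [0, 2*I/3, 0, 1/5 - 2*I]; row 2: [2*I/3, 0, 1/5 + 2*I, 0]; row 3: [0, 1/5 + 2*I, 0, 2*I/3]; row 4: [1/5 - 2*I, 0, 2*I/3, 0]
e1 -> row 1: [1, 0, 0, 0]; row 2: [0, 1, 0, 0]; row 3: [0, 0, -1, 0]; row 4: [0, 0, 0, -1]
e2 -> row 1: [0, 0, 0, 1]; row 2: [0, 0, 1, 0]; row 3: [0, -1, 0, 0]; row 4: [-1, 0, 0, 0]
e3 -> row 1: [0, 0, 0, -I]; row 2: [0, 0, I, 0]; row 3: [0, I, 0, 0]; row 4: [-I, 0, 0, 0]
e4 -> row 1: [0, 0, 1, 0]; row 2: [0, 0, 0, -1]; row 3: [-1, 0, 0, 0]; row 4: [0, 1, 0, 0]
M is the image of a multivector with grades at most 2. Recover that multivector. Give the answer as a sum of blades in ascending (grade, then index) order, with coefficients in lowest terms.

Method: the blade images are trace-orthogonal — tr(rho(e_A) rho(e_B)^-1) = 4 if A = B and 0 otherwise — and rho(e_A)^-1 = (e_A)^2 * rho(e_A) with (e_A)^2 = +1 or -1, so the coefficient of e_A in the preimage is (e_A)^2 * tr(M rho(e_A))/4.
Nonzero projections over blades of grade <= 2: e3: (e3)^2 = -1, tr(M rho(e3)) = -8, coefficient 2; e12: (e12)^2 = +1, tr(M rho(e12)) = 4/5, coefficient 1/5; e34: (e34)^2 = -1, tr(M rho(e34)) = 8/3, coefficient -2/3. Every other blade of grade <= 2 projects to 0.
Answer: 2*e3 + 1/5*e12 - 2/3*e34


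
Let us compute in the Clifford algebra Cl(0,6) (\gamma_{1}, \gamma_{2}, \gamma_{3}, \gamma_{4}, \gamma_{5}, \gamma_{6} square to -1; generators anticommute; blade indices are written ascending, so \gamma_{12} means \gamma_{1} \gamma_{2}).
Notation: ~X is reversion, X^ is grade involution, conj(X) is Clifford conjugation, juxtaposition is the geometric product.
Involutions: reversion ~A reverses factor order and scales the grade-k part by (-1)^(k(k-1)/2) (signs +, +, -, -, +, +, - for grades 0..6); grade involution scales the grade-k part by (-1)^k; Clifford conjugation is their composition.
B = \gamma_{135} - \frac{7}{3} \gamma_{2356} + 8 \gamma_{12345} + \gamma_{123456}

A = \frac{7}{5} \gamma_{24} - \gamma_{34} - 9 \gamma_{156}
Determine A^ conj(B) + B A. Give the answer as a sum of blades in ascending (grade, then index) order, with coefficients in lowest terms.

first term: -9 \gamma_{36} + 21 \gamma_{123} - 8 \gamma_{125} - \frac{56}{5} \gamma_{135} - \gamma_{145} - 9 \gamma_{234} - \gamma_{1256} - \frac{7}{5} \gamma_{1356} + 72 \gamma_{2346} + \frac{7}{3} \gamma_{2456} + \frac{49}{15} \gamma_{3456} - \frac{7}{5} \gamma_{12345}
second term: -9 \gamma_{36} - 21 \gamma_{123} + 8 \gamma_{125} + \frac{56}{5} \gamma_{135} + \gamma_{145} + 9 \gamma_{234} + \gamma_{1256} + \frac{7}{5} \gamma_{1356} - 72 \gamma_{2346} - \frac{7}{3} \gamma_{2456} - \frac{49}{15} \gamma_{3456} - \frac{7}{5} \gamma_{12345}
Answer: -18 \gamma_{36} - \frac{14}{5} \gamma_{12345}


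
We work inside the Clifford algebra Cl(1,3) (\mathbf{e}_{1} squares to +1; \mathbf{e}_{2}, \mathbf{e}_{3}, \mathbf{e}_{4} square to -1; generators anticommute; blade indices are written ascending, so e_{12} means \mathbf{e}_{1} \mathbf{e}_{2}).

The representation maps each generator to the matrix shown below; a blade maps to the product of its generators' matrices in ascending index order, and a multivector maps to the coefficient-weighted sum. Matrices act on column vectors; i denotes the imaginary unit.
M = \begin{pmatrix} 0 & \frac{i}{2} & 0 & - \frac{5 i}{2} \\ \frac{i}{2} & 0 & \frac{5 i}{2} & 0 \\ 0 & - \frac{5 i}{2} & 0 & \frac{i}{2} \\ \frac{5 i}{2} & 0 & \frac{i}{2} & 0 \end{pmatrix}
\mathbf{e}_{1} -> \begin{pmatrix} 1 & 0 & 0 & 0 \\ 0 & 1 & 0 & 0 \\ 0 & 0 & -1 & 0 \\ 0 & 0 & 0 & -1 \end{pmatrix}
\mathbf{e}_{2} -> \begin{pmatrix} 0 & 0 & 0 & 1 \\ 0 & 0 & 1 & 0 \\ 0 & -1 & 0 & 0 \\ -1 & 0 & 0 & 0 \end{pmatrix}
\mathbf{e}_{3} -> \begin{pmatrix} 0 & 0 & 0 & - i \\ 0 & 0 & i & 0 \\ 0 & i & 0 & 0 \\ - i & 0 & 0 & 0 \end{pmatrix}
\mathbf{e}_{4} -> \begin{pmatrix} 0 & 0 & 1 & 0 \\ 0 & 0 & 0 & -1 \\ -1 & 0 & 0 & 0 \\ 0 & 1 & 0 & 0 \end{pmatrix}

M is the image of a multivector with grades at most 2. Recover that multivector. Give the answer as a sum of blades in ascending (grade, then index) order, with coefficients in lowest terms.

Method: the blade images are trace-orthogonal — tr(rho(e_A) rho(e_B)^-1) = 4 if A = B and 0 otherwise — and rho(e_A)^-1 = (e_A)^2 * rho(e_A) with (e_A)^2 = +1 or -1, so the coefficient of e_A in the preimage is (e_A)^2 * tr(M rho(e_A))/4.
Nonzero projections over blades of grade <= 2: e_{13}: (e_{13})^2 = +1, tr(M rho(e_{13})) = 10, coefficient \frac{5}{2}; e_{34}: (e_{34})^2 = -1, tr(M rho(e_{34})) = 2, coefficient -\frac{1}{2}. Every other blade of grade <= 2 projects to 0.
Answer: \frac{5}{2} e_{13} - \frac{1}{2} e_{34}


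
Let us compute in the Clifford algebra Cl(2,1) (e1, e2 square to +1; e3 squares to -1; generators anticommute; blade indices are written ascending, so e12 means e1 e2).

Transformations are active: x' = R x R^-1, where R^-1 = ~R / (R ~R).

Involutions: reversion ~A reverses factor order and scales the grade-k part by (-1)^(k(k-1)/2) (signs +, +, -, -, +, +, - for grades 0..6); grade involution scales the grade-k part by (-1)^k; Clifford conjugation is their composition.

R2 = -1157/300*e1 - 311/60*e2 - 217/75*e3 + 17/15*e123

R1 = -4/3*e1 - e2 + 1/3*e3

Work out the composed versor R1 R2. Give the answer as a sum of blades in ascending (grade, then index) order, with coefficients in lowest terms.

Distribute over the terms of R1 (each basis-blade product reordered to ascending indices, repeated generators contracted through their squares):
(-4/3*e1) R2 = 1157/225 + 311/45*e12 + 868/225*e13 - 68/45*e23
(-e2) R2 = 311/60 - 1157/300*e12 + 17/15*e13 + 217/75*e23
(1/3*e3) R2 = 217/225 - 17/45*e12 + 1157/900*e13 + 311/180*e23
Summing the partial products and collecting blades:
Answer: 1129/100 + 803/300*e12 + 1883/300*e13 + 311/100*e23


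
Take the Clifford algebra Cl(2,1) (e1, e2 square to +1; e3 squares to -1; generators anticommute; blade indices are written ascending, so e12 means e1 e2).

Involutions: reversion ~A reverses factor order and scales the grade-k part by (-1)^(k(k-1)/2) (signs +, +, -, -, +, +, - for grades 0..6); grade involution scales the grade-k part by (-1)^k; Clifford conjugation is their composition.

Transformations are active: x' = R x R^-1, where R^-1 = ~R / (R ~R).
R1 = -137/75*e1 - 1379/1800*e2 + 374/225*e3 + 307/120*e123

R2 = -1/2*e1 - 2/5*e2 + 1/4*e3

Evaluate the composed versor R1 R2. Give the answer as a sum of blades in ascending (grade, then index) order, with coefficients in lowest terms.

Distribute over the terms of R2 (each basis-blade product reordered to ascending indices, repeated generators contracted through their squares):
R1 (-1/2*e1) = 137/150 - 1379/3600*e12 + 187/225*e13 - 307/240*e23
R1 (-2/5*e2) = 1379/4500 + 274/375*e12 + 307/300*e13 + 748/1125*e23
R1 (1/4*e3) = -187/450 - 307/480*e12 - 137/300*e13 - 1379/7200*e23
Summing the partial products and collecting blades:
Answer: 3619/4500 - 10511/36000*e12 + 629/450*e13 - 29009/36000*e23


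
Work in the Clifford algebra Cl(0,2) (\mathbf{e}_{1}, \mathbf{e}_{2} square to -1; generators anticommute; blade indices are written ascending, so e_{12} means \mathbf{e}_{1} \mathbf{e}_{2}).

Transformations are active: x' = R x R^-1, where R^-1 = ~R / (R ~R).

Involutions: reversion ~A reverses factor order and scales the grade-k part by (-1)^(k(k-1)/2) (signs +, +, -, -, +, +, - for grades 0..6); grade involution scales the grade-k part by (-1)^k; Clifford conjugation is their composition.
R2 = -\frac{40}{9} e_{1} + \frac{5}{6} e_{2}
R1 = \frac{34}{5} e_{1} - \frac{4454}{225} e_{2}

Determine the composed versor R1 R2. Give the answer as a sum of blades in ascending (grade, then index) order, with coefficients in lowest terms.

Distribute over the terms of R1 (each basis-blade product reordered to ascending indices, repeated generators contracted through their squares):
(\frac{34}{5} e_{1}) R2 = \frac{272}{9} + \frac{17}{3} e_{12}
(-\frac{4454}{225} e_{2}) R2 = \frac{2227}{135} - \frac{35632}{405} e_{12}
Summing the partial products and collecting blades:
Answer: \frac{6307}{135} - \frac{33337}{405} e_{12}


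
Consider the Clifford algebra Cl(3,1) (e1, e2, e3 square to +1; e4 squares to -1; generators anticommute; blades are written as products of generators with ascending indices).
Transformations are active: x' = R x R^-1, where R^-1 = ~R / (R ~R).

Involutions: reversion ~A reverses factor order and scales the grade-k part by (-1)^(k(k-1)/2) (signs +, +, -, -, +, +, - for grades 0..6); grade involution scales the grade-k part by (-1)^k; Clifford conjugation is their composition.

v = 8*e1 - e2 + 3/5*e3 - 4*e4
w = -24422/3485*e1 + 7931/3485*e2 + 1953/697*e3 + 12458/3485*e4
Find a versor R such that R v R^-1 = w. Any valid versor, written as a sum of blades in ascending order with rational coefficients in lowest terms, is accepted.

Key observation: q(v) = q(w) = 1234/25 (sandwiches preserve the norm), so R = v + w = 3458/3485*e1 + 4446/3485*e2 + 11856/3485*e3 - 1482/3485*e4 works whenever it is invertible — the component of v along it is kept and (v - w)/2 reverses, sending v to w.
Answer: 3458/3485*e1 + 4446/3485*e2 + 11856/3485*e3 - 1482/3485*e4


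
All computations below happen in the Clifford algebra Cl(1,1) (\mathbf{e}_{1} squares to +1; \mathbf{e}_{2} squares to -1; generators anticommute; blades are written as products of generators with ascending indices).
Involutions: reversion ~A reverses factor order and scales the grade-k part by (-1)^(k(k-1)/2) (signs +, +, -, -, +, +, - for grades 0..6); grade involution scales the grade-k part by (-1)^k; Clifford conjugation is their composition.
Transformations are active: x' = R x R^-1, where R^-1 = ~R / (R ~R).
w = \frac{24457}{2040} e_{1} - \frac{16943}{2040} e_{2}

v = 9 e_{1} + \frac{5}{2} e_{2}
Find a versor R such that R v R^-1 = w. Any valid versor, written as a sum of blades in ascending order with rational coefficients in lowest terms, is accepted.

Key observation: q(v) = q(w) = \frac{299}{4} (sandwiches preserve the norm), so R = v + w = \frac{42817}{2040} e_{1} - \frac{11843}{2040} e_{2} works whenever it is invertible — the component of v along it is kept and (v - w)/2 reverses, sending v to w.
Answer: \frac{42817}{2040} e_{1} - \frac{11843}{2040} e_{2}


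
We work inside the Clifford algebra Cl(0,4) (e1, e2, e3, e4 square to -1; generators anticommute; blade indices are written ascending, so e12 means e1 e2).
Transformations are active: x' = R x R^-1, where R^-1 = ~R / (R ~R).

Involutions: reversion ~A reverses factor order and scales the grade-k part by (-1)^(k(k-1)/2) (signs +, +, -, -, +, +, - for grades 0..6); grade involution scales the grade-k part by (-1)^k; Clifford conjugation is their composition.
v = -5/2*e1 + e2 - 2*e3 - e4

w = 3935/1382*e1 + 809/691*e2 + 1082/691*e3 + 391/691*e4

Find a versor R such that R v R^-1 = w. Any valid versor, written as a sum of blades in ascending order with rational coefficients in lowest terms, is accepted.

Construction: equal norms (both -49/4) license R = v + w = 240/691*e1 + 1500/691*e2 - 300/691*e3 - 300/691*e4 — nothing changes along that direction, while (v - w)/2 changes sign, so v maps onto w.
Answer: 240/691*e1 + 1500/691*e2 - 300/691*e3 - 300/691*e4


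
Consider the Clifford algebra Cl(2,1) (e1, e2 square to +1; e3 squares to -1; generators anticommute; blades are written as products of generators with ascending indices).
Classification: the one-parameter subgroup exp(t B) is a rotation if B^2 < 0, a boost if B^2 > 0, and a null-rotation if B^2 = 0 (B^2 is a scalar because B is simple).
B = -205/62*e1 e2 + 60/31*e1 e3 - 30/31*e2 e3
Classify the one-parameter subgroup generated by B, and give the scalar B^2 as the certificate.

B^2 term by term: the squares give (-205/62)^2*(e1 e2)^2 + (60/31)^2*(e1 e3)^2 + (-30/31)^2*(e2 e3)^2 = 42025/3844*(-1) + 3600/961*(+1) + 900/961*(+1) = -25/4 (each basis 2-blade squares to minus the product of its generators' squares); cross terms between blades sharing an index anticommute and cancel. So B^2 = -25/4.
Answer: rotation, certificate B^2 = -25/4. The invariant at work: B^2 = -25/4 is unchanged by conjugation, hence its sign classifies the subgroup whatever basis B is written in.


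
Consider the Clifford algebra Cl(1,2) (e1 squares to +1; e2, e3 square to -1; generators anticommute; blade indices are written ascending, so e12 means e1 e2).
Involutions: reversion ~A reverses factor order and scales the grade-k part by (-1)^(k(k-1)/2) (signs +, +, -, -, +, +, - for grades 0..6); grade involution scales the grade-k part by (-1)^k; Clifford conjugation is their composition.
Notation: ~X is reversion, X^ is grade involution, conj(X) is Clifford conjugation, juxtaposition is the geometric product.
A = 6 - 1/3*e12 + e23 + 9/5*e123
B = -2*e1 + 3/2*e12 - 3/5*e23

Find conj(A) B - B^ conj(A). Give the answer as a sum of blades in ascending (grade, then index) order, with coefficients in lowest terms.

first term: -1/10 - 273/25*e1 + 2/3*e2 + 27/10*e3 + 9*e12 - 13/10*e13 - 36/5*e23 + 2*e123
second term: -1/10 + 327/25*e1 + 2/3*e2 + 27/10*e3 + 9*e12 + 13/10*e13 - 2*e123
Answer: -24*e1 - 13/5*e13 - 36/5*e23 + 4*e123


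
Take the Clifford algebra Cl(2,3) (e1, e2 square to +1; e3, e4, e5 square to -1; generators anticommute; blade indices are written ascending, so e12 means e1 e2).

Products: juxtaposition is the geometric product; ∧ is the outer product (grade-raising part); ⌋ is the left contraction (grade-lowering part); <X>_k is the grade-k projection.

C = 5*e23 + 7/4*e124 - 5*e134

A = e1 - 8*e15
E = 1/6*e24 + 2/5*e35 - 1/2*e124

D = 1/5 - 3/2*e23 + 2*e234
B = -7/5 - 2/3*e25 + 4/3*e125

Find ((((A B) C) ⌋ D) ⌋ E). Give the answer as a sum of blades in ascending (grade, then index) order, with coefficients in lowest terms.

step 1: -7/5*e1 + 32/3*e2 + 16/3*e12 + 56/5*e15 + 4/3*e25 - 2/3*e125
step 2: 160/3*e3 - 28/3*e4 + 80/3*e13 - 56/3*e14 - 49/20*e24 + 7*e34 + 20/3*e35 - 7/6*e45 - 7*e123 - 10/3*e135 + 7/3*e145 + 80/3*e234 - 98/5*e245 + 56*e345 + 160/3*e1234 + 56*e1235 + 10/3*e2345 - 20/3*e12345
step 3: -160/3 - 94*e2 + 49/10*e3 + 56/3*e23 + 320/3*e24
step 4: 160/9 - 160/3*e1 - 47/3*e4 - 49/25*e5 - 47*e14 - 80/9*e24 - 64/3*e35 + 80/3*e124
Answer: 160/9 - 160/3*e1 - 47/3*e4 - 49/25*e5 - 47*e14 - 80/9*e24 - 64/3*e35 + 80/3*e124


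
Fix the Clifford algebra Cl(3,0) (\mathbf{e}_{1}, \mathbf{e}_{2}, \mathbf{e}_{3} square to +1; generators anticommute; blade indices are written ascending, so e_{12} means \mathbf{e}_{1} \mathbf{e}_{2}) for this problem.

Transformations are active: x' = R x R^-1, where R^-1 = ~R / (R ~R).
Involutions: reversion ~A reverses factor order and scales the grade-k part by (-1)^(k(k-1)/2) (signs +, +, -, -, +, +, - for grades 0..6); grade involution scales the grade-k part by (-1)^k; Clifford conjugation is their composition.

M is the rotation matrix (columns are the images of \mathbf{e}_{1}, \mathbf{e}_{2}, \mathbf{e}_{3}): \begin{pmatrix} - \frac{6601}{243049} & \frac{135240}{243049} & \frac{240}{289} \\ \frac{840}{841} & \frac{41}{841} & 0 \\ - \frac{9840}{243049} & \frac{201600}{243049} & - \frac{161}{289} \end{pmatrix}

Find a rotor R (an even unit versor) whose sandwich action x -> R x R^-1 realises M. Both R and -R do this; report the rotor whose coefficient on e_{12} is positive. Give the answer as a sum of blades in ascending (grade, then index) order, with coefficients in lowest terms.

Method: write R = a + b12*e_{12} + b13*e_{13} + b23*e_{23} with a^2 + b12^2 + b13^2 + b23^2 = 1 (so R^-1 = ~R). Expanding the columns R e_j ~R gives tr M = 4a^2 - 1 and, from the antisymmetric part, M21 - M12 = -4a*b12, M13 - M31 = 4a*b13, M32 - M23 = -4a*b23.
Here tr M = -\frac{130153}{243049}, so a^2 = (1 + tr M)/4 = \frac{28224}{243049} and a = ±\frac{168}{493}. Taking a = \frac{168}{493}: M21 - M12 = \frac{107520}{243049}, M13 - M31 = \frac{211680}{243049}, M32 - M23 = \frac{201600}{243049}, giving b12 = -\frac{160}{493}, b13 = \frac{315}{493}, b23 = -\frac{300}{493}, i.e. R = \frac{168}{493} - \frac{160}{493} e_{12} + \frac{315}{493} e_{13} - \frac{300}{493} e_{23}.
Its e_{12} coefficient is negative, so report the other preimage -R.
Answer: -\frac{168}{493} + \frac{160}{493} e_{12} - \frac{315}{493} e_{13} + \frac{300}{493} e_{23}. Note: both R and -R realise this M (trace -\frac{130153}{243049}); the covering map identifies them, and the e_{12}-coefficient sign is the tie-breaker.
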